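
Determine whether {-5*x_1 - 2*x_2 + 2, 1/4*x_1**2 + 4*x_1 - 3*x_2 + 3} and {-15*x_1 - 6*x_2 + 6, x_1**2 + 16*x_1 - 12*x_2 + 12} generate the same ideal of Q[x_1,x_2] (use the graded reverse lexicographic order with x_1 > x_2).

Yes, the ideals are equal.

Two ideals are equal iff their reduced Gröbner bases coincide (the reduced basis is unique for a fixed ordering).
Buchberger on the first generating set:
f_1 = -5*x_1 - 2*x_2 + 2, LT = x_1.
f_2 = 1/4*x_1**2 + 4*x_1 - 3*x_2 + 3, LT = x_1**2.

S(f_1,f_2): lcm = x_1**2. S = 2/5*x_1*x_2 - 82/5*x_1 + 12*x_2 - 12.
  reduce S modulo (f_1, f_2):
  remainder -4/25*x_2**2 + 468/25*x_2 - 464/25 ≠ 0; add g_3 = -4/25*x_2**2 + 468/25*x_2 - 464/25 to the basis.

The other S-polynomials (S(f_1,g_3), S(f_2,g_3)) all reduce to 0 modulo the current basis, so we have a Gröbner basis.
Inter-reduce: drop elements whose leading term is divisible by another's, tail-reduce, and make monic.
Reduced Gröbner basis: {x_2**2 - 117*x_2 + 116, x_1 + 2/5*x_2 - 2/5}.

Buchberger on the second generating set:
h_1 = -15*x_1 - 6*x_2 + 6, LT = x_1.
h_2 = x_1**2 + 16*x_1 - 12*x_2 + 12, LT = x_1**2.

S(h_1,h_2): lcm = x_1**2. S = 2/5*x_1*x_2 - 82/5*x_1 + 12*x_2 - 12.
  reduce S modulo (h_1, h_2):
  remainder -4/25*x_2**2 + 468/25*x_2 - 464/25 ≠ 0; add k_3 = -4/25*x_2**2 + 468/25*x_2 - 464/25 to the basis.

The other S-polynomials (S(h_1,k_3), S(h_2,k_3)) all reduce to 0 modulo the current basis, so we have a Gröbner basis.
Inter-reduce: drop elements whose leading term is divisible by another's, tail-reduce, and make monic.
Reduced Gröbner basis: {x_2**2 - 117*x_2 + 116, x_1 + 2/5*x_2 - 2/5}.

Same reduced basis, so the two generating sets span the same ideal.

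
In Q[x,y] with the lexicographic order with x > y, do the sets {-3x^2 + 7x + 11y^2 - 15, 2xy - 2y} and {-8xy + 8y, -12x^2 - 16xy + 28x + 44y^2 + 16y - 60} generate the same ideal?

For a fixed monomial order, each ideal has a unique reduced Gröbner basis; comparing bases decides equality.
Buchberger on the first generating set:
f_1 = -3x^2 + 7x + 11y^2 - 15, LT = x^2.
f_2 = 2xy - 2y, LT = xy.

S(f_1,f_2): lcm = x^2y. S = -4/3xy - 11/3y^3 + 5y.
  leading term xy: subtract (-2/3)·f_2 from -4/3xy - 11/3y^3 + 5y → -11/3y^3 + 11/3y
  leading term y^3: no divisor's leading term divides it; move -11/3y^3 to the remainder.
  leading term y: no divisor's leading term divides it; move 11/3y to the remainder.
  remainder -11/3y^3 + 11/3y ≠ 0; add g_3 = -11/3y^3 + 11/3y to the basis.

The other S-polynomials (S(f_1,g_3), S(f_2,g_3)) all reduce to 0 modulo the current basis, so we have a Gröbner basis.
Inter-reduce: drop elements whose leading term is divisible by another's, tail-reduce, and make monic.
Reduced Gröbner basis: {x^2 - 7/3x - 11/3y^2 + 5, xy - y, y^3 - y}.

Buchberger on the second generating set:
h_1 = -8xy + 8y, LT = xy.
h_2 = -12x^2 - 16xy + 28x + 44y^2 + 16y - 60, LT = x^2.

S(h_1,h_2): lcm = x^2y. S = -4/3xy^2 + 4/3xy + 11/3y^3 + 4/3y^2 - 5y.
  leading term xy^2: subtract (1/6y)·h_1 from -4/3xy^2 + 4/3xy + 11/3y^3 + 4/3y^2 - 5y → 4/3xy + 11/3y^3 - 5y
  leading term xy: subtract (-1/6)·h_1 from 4/3xy + 11/3y^3 - 5y → 11/3y^3 - 11/3y
  leading term y^3: no divisor's leading term divides it; move 11/3y^3 to the remainder.
  leading term y: no divisor's leading term divides it; move -11/3y to the remainder.
  remainder 11/3y^3 - 11/3y ≠ 0; add k_3 = 11/3y^3 - 11/3y to the basis.

The other S-polynomials (S(h_1,k_3), S(h_2,k_3)) all reduce to 0 modulo the current basis, so we have a Gröbner basis.
Inter-reduce: drop elements whose leading term is divisible by another's, tail-reduce, and make monic.
Reduced Gröbner basis: {x^2 - 7/3x - 11/3y^2 + 5, xy - y, y^3 - y}.

The two bases agree; hence the ideals are identical.
The choice of monomial ordering does not affect the verdict — as long as both bases are computed under the same ordering, their equality decides ideal equality.

Yes, the ideals are equal.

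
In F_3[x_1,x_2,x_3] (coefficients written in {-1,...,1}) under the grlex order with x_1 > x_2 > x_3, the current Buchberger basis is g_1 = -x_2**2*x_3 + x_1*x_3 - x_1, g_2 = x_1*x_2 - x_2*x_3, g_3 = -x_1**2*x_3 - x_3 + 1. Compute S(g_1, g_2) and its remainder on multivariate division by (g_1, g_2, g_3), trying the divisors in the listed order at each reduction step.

lcm(LM(g_1), LM(g_2)) = x_1*x_2**2*x_3.
S = (lcm/LT(g_1))·g_1 − (lcm/LT(g_2))·g_2 = x_2**2*x_3**2 - x_1**2*x_3 + x_1**2.
Reduce S modulo (g_1, g_2, g_3) in that order:
  leading term x_2**2*x_3**2: subtract (-x_3)·g_1 from x_2**2*x_3**2 - x_1**2*x_3 + x_1**2 → -x_1**2*x_3 + x_1*x_3**2 + x_1**2 - x_1*x_3
  leading term x_1**2*x_3: subtract (1)·g_3 from -x_1**2*x_3 + x_1*x_3**2 + x_1**2 - x_1*x_3 → x_1*x_3**2 + x_1**2 - x_1*x_3 + x_3 - 1
  leading term x_1*x_3**2: no divisor's leading term divides it; move x_1*x_3**2 to the remainder.
  leading term x_1**2: no divisor's leading term divides it; move x_1**2 to the remainder.
  leading term x_1*x_3: no divisor's leading term divides it; move -x_1*x_3 to the remainder.
  leading term x_3: no divisor's leading term divides it; move x_3 to the remainder.
  leading term 1: no divisor's leading term divides it; move -1 to the remainder.
The remainder x_1*x_3**2 + x_1**2 - x_1*x_3 + x_3 - 1 is nonzero, so it would be added as the next basis element.

S(g_1, g_2) = x_2**2*x_3**2 - x_1**2*x_3 + x_1**2; remainder on division = x_1*x_3**2 + x_1**2 - x_1*x_3 + x_3 - 1.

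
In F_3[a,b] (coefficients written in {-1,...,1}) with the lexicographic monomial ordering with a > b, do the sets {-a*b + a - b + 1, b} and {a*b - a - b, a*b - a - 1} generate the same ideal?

No, the ideals differ.

Two ideals are equal iff their reduced Gröbner bases coincide (the reduced basis is unique for a fixed ordering).
Buchberger on the first generating set:
f_1 = -a*b + a - b + 1, LT = a*b.
f_2 = b, LT = b.

S(f_1,f_2): lcm = a*b. S = -a + b - 1.
  leading term a: no divisor's leading term divides it; move -a to the remainder.
  leading term b: subtract (1)·f_2 from b - 1 → -1
  leading term 1: no divisor's leading term divides it; move -1 to the remainder.
  remainder -a - 1 ≠ 0; add g_3 = -a - 1 to the basis.

S(f_1,g_3): lcm = a*b. S = -a - 1.
  leading term a: subtract (1)·g_3 from -a - 1 → 0
  remainder 0.

S(f_2,g_3): leading monomials are coprime, so the S-polynomial reduces to 0 (Buchberger's first criterion).
Every S-polynomial of the final basis reduces to 0, so we have a Gröbner basis.
Inter-reduce: drop elements whose leading term is divisible by another's, tail-reduce, and make monic.
Reduced Gröbner basis: {a + 1, b}.

Buchberger on the second generating set:
h_1 = a*b - a - b, LT = a*b.
h_2 = a*b - a - 1, LT = a*b.

S(h_1,h_2): lcm = a*b. S = -b + 1.
  leading term b: no divisor's leading term divides it; move -b to the remainder.
  leading term 1: no divisor's leading term divides it; move 1 to the remainder.
  remainder -b + 1 ≠ 0; add k_3 = -b + 1 to the basis.

S(h_1,k_3): lcm = a*b. S = -b.
  leading term b: subtract (1)·k_3 from -b → -1
  leading term 1: no divisor's leading term divides it; move -1 to the remainder.
  remainder -1 ≠ 0; add k_4 = -1 to the basis.

S(h_2,k_3): lcm = a*b. S = -1.
  leading term 1: subtract (1)·k_4 from -1 → 0
  remainder 0.

S(h_1,k_4): leading monomials are coprime, so the S-polynomial reduces to 0 (Buchberger's first criterion).
S(h_2,k_4): leading monomials are coprime, so the S-polynomial reduces to 0 (Buchberger's first criterion).
S(k_3,k_4): leading monomials are coprime, so the S-polynomial reduces to 0 (Buchberger's first criterion).
Every S-polynomial of the final basis reduces to 0, so we have a Gröbner basis.
Inter-reduce: drop elements whose leading term is divisible by another's, tail-reduce, and make monic.
Reduced Gröbner basis: {1}.

Since the reduced bases disagree, the two ideals are not the same.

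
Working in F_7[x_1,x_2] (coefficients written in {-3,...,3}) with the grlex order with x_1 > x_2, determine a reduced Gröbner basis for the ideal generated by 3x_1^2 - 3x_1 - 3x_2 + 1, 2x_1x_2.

f_1 = 3x_1^2 - 3x_1 - 3x_2 + 1, LT = x_1^2.
f_2 = 2x_1x_2, LT = x_1x_2.

S(f_1,f_2): lcm = x_1^2x_2. S = -x_1x_2 - x_2^2 - 2x_2.
  leading term x_1x_2: subtract (3)·f_2 from -x_1x_2 - x_2^2 - 2x_2 → -x_2^2 - 2x_2
  leading term x_2^2: no divisor's leading term divides it; move -x_2^2 to the remainder.
  leading term x_2: no divisor's leading term divides it; move -2x_2 to the remainder.
  remainder -x_2^2 - 2x_2 ≠ 0; add g_3 = -x_2^2 - 2x_2 to the basis.

The other S-polynomials (S(f_1,g_3), S(f_2,g_3)) all reduce to 0 modulo the current basis, so we have a Gröbner basis.

G = {x_1^2 - x_1 - x_2 - 2, x_1x_2, x_2^2 + 2x_2}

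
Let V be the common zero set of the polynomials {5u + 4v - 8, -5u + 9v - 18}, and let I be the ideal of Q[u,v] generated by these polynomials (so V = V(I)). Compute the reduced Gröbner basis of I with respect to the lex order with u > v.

f_1 = 5u + 4v - 8, LT = u.
f_2 = -5u + 9v - 18, LT = u.

S(f_1,f_2): lcm = u. S = 13/5v - 26/5.
  leading term v: no divisor's leading term divides it; move 13/5v to the remainder.
  leading term 1: no divisor's leading term divides it; move -26/5 to the remainder.
  remainder 13/5v - 26/5 ≠ 0; add g_3 = 13/5v - 26/5 to the basis.

The other S-polynomials (S(f_1,g_3), S(f_2,g_3)) all reduce to 0 modulo the current basis, so we have a Gröbner basis.
Inter-reduce: drop elements whose leading term is divisible by another's, tail-reduce, and make monic.

G = {u, v - 2}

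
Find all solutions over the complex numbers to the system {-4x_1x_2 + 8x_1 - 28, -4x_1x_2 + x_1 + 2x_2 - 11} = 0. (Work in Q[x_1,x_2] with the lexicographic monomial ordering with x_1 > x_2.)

{(1, -5), (2, -3/2)}

Compute a lex Gröbner basis by Buchberger's algorithm.
f_1 = -4x_1x_2 + 8x_1 - 28, LT = x_1x_2.
f_2 = -4x_1x_2 + x_1 + 2x_2 - 11, LT = x_1x_2.

S(f_1,f_2): lcm = x_1x_2. S = -7/4x_1 + 1/2x_2 + 17/4.
  reduce S modulo (f_1, f_2):
  remainder -7/4x_1 + 1/2x_2 + 17/4 ≠ 0; add h_3 = -7/4x_1 + 1/2x_2 + 17/4 to the basis.

S(f_1,h_3): lcm = x_1x_2. S = -2x_1 + 2/7x_2^2 + 17/7x_2 + 7.
  reduce S modulo (f_1, f_2, h_3):
  remainder 2/7x_2^2 + 13/7x_2 + 15/7 ≠ 0; add h_4 = 2/7x_2^2 + 13/7x_2 + 15/7 to the basis.

The other S-polynomials (S(f_2,h_3), S(f_1,h_4), S(f_2,h_4), S(h_3,h_4)) all reduce to 0 modulo the current basis, so we have a Gröbner basis.
Inter-reduce: drop elements whose leading term is divisible by another's, tail-reduce, and make monic.
Reduced Gröbner basis: {x_1 - 2/7x_2 - 17/7, x_2^2 + 13/2x_2 + 15/2}.

From the last basis element, x_2^2 + 13/2x_2 + 15/2 = 0, so x_2 takes values in {-5, -3/2}. Each choice, substituted upward through the basis, yields the corresponding point(s) of the solution set.
  x_2 = -5: the earlier basis element becomes x_1 - 1 = 0, giving x_1 = 1 — point (1, -5).
  x_2 = -3/2: the earlier basis element becomes x_1 - 2 = 0, giving x_1 = 2 — point (2, -3/2).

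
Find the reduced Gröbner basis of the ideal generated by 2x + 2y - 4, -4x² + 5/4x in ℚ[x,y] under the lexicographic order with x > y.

f_1 = 2x + 2y - 4, LT = x.
f_2 = -4x² + 5/4x, LT = x².

S(f_1,f_2): lcm = x². S = xy - 27/16x.
  leading term xy: subtract (½y)·f_1 from xy - 27/16x → -27/16x - y² + 2y
  leading term x: subtract (-27/32)·f_1 from -27/16x - y² + 2y → -y² + 59/16y - 27/8
  leading term y²: no divisor's leading term divides it; move -y² to the remainder.
  leading term y: no divisor's leading term divides it; move 59/16y to the remainder.
  leading term 1: no divisor's leading term divides it; move -27/8 to the remainder.
  remainder -y² + 59/16y - 27/8 ≠ 0; add g_3 = -y² + 59/16y - 27/8 to the basis.

The other S-polynomials (S(f_1,g_3), S(f_2,g_3)) all reduce to 0 modulo the current basis, so we have a Gröbner basis.
Inter-reduce: drop elements whose leading term is divisible by another's, tail-reduce, and make monic.

G = {x + y - 2, y² - 59/16y + 27/8}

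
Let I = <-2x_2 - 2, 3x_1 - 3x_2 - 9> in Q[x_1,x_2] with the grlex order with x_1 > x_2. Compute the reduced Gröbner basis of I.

G = {x_1 - 2, x_2 + 1}

This is the nonlinear analogue of row-reducing a linear system.

f_1 = -2x_2 - 2, LT = x_2.
f_2 = 3x_1 - 3x_2 - 9, LT = x_1.

The S-polynomials (S(f_1,f_2)) all reduce to 0 modulo the current basis, so we have a Gröbner basis.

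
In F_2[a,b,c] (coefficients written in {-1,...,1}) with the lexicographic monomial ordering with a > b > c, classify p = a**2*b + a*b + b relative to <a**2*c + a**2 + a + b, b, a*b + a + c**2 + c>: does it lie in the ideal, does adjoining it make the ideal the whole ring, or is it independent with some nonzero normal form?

a**2*b + a*b + b lies in I (it reduces to 0).

First compute the reduced Gröbner basis of I by Buchberger's algorithm.
f_1 = a**2*c + a**2 + a + b, LT = a**2*c.
f_2 = b, LT = b.
f_3 = a*b + a + c**2 + c, LT = a*b.

S(f_1,f_3): lcm = a**2*b*c. S = a**2*b + a**2*c + a*b + a*c**3 + a*c**2 + b**2.
  leading term a**2*b: subtract (a**2)·f_2 from a**2*b + a**2*c + a*b + a*c**3 + a*c**2 + b**2 → a**2*c + a*b + a*c**3 + a*c**2 + b**2
  leading term a**2*c: subtract (1)·f_1 from a**2*c + a*b + a*c**3 + a*c**2 + b**2 → a**2 + a*b + a*c**3 + a*c**2 + a + b**2 + b
  leading term a**2: no divisor's leading term divides it; move a**2 to the remainder.
  leading term a*b: subtract (a)·f_2 from a*b + a*c**3 + a*c**2 + a + b**2 + b → a*c**3 + a*c**2 + a + b**2 + b
  leading term a*c**3: no divisor's leading term divides it; move a*c**3 to the remainder.
  leading term a*c**2: no divisor's leading term divides it; move a*c**2 to the remainder.
  leading term a: no divisor's leading term divides it; move a to the remainder.
  leading term b**2: subtract (b)·f_2 from b**2 + b → b
  leading term b: subtract (1)·f_2 from b → 0
  remainder a**2 + a*c**3 + a*c**2 + a ≠ 0; add h_4 = a**2 + a*c**3 + a*c**2 + a to the basis.

S(f_2,f_3): lcm = a*b. S = a + c**2 + c.
  leading term a: no divisor's leading term divides it; move a to the remainder.
  leading term c**2: no divisor's leading term divides it; move c**2 to the remainder.
  leading term c: no divisor's leading term divides it; move c to the remainder.
  remainder a + c**2 + c ≠ 0; add h_5 = a + c**2 + c to the basis.

S(f_1,h_4): lcm = a**2*c. S = a**2 + a*c**4 + a*c**3 + a*c + a + b.
  leading term a**2: subtract (1)·h_4 from a**2 + a*c**4 + a*c**3 + a*c + a + b → a*c**4 + a*c**2 + a*c + b
  leading term a*c**4: subtract (c**4)·h_5 from a*c**4 + a*c**2 + a*c + b → a*c**2 + a*c + b + c**6 + c**5
  leading term a*c**2: subtract (c**2)·h_5 from a*c**2 + a*c + b + c**6 + c**5 → a*c + b + c**6 + c**5 + c**4 + c**3
  leading term a*c: subtract (c)·h_5 from a*c + b + c**6 + c**5 + c**4 + c**3 → b + c**6 + c**5 + c**4 + c**2
  leading term b: subtract (1)·f_2 from b + c**6 + c**5 + c**4 + c**2 → c**6 + c**5 + c**4 + c**2
  leading term c**6: no divisor's leading term divides it; move c**6 to the remainder.
  leading term c**5: no divisor's leading term divides it; move c**5 to the remainder.
  leading term c**4: no divisor's leading term divides it; move c**4 to the remainder.
  leading term c**2: no divisor's leading term divides it; move c**2 to the remainder.
  remainder c**6 + c**5 + c**4 + c**2 ≠ 0; add h_6 = c**6 + c**5 + c**4 + c**2 to the basis.

S(f_3,h_4): lcm = a**2*b. S = a**2 + a*b*c**3 + a*b*c**2 + a*b + a*c**2 + a*c.
  leading term a**2: subtract (1)·h_4 from a**2 + a*b*c**3 + a*b*c**2 + a*b + a*c**2 + a*c → a*b*c**3 + a*b*c**2 + a*b + a*c**3 + a*c + a
  leading term a*b*c**3: subtract (a*c**3)·f_2 from a*b*c**3 + a*b*c**2 + a*b + a*c**3 + a*c + a → a*b*c**2 + a*b + a*c**3 + a*c + a
  leading term a*b*c**2: subtract (a*c**2)·f_2 from a*b*c**2 + a*b + a*c**3 + a*c + a → a*b + a*c**3 + a*c + a
  leading term a*b: subtract (a)·f_2 from a*b + a*c**3 + a*c + a → a*c**3 + a*c + a
  leading term a*c**3: subtract (c**3)·h_5 from a*c**3 + a*c + a → a*c + a + c**5 + c**4
  leading term a*c: subtract (c)·h_5 from a*c + a + c**5 + c**4 → a + c**5 + c**4 + c**3 + c**2
  leading term a: subtract (1)·h_5 from a + c**5 + c**4 + c**3 + c**2 → c**5 + c**4 + c**3 + c
  leading term c**5: no divisor's leading term divides it; move c**5 to the remainder.
  leading term c**4: no divisor's leading term divides it; move c**4 to the remainder.
  leading term c**3: no divisor's leading term divides it; move c**3 to the remainder.
  leading term c: no divisor's leading term divides it; move c to the remainder.
  remainder c**5 + c**4 + c**3 + c ≠ 0; add h_7 = c**5 + c**4 + c**3 + c to the basis.

The other S-polynomials (S(f_1,f_2), S(f_2,h_4), S(f_1,h_5), S(f_2,h_5), S(f_3,h_5), S(h_4,h_5), S(f_1,h_6), S(f_2,h_6), S(f_3,h_6), S(h_4,h_6), S(h_5,h_6), S(f_1,h_7), S(f_2,h_7), S(f_3,h_7), S(h_4,h_7), S(h_5,h_7), S(h_6,h_7)) all reduce to 0 modulo the current basis, so we have a Gröbner basis.
Inter-reduce: drop elements whose leading term is divisible by another's, tail-reduce, and make monic.
Reduced Gröbner basis: {a + c**2 + c, b, c**5 + c**4 + c**3 + c}.
Label its elements g_1 = a + c**2 + c, g_2 = b, g_3 = c**5 + c**4 + c**3 + c.

Reduce p = a**2*b + a*b + b modulo G:
  leading term a**2*b: subtract (a*b)·g_1 from a**2*b + a*b + b → a*b*c**2 + a*b*c + a*b + b
  leading term a*b*c**2: subtract (b*c**2)·g_1 from a*b*c**2 + a*b*c + a*b + b → a*b*c + a*b + b*c**4 + b*c**3 + b
  leading term a*b*c: subtract (b*c)·g_1 from a*b*c + a*b + b*c**4 + b*c**3 + b → a*b + b*c**4 + b*c**2 + b
  leading term a*b: subtract (b)·g_1 from a*b + b*c**4 + b*c**2 + b → b*c**4 + b*c + b
  leading term b*c**4: subtract (c**4)·g_2 from b*c**4 + b*c + b → b*c + b
  leading term b*c: subtract (c)·g_2 from b*c + b → b
  leading term b: subtract (1)·g_2 from b → 0
  normal form = 0.
Since the normal form is 0, p ∈ I.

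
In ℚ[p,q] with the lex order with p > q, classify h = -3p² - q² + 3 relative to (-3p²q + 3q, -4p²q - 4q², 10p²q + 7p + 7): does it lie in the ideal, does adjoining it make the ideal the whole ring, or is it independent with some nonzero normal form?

First compute the reduced Gröbner basis of I by Buchberger's algorithm.
f_1 = -3p²q + 3q, LT = p²q.
f_2 = -4p²q - 4q², LT = p²q.
f_3 = 10p²q + 7p + 7, LT = p²q.

S(f_1,f_2): lcm = p²q. S = -q² - q.
  leading term q²: no divisor's leading term divides it; move -q² to the remainder.
  leading term q: no divisor's leading term divides it; move -q to the remainder.
  remainder -q² - q ≠ 0; add k_4 = -q² - q to the basis.

S(f_1,f_3): lcm = p²q. S = -7/10p - q - 7/10.
  leading term p: no divisor's leading term divides it; move -7/10p to the remainder.
  leading term q: no divisor's leading term divides it; move -q to the remainder.
  leading term 1: no divisor's leading term divides it; move -7/10 to the remainder.
  remainder -7/10p - q - 7/10 ≠ 0; add k_5 = -7/10p - q - 7/10 to the basis.

S(f_1,k_5): lcm = p²q. S = -10/7pq² - pq - q.
  leading term pq²: subtract (10/7p)·k_4 from -10/7pq² - pq - q → 3/7pq - q
  leading term pq: subtract (-30/49q)·k_5 from 3/7pq - q → -30/49q² - 10/7q
  leading term q²: subtract (30/49)·k_4 from -30/49q² - 10/7q → -40/49q
  leading term q: no divisor's leading term divides it; move -40/49q to the remainder.
  remainder -40/49q ≠ 0; add k_6 = -40/49q to the basis.

The other S-polynomials (S(f_2,f_3), S(f_1,k_4), S(f_2,k_4), S(f_3,k_4), S(f_2,k_5), S(f_3,k_5), S(k_4,k_5), S(f_1,k_6), S(f_2,k_6), S(f_3,k_6), S(k_4,k_6), S(k_5,k_6)) all reduce to 0 modulo the current basis, so we have a Gröbner basis.
Inter-reduce: drop elements whose leading term is divisible by another's, tail-reduce, and make monic.
Reduced Gröbner basis: {p + 1, q}.
Label its elements g_1 = p + 1, g_2 = q.

Reduce h = -3p² - q² + 3 modulo G:
  leading term p²: subtract (-3p)·g_1 from -3p² - q² + 3 → 3p - q² + 3
  leading term p: subtract (3)·g_1 from 3p - q² + 3 → -q²
  leading term q²: subtract (-q)·g_2 from -q² → 0
  normal form = 0.
Since the normal form is 0, h ∈ I.

Ideal membership is decidable via reduction modulo a Gröbner basis.

-3p² - q² + 3 lies in I (it reduces to 0).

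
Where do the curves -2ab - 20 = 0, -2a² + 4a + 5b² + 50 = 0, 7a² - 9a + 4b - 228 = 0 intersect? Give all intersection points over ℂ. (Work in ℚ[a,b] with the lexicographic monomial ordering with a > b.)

{(-5, 2)}

Compute a lex Gröbner basis by Buchberger's algorithm.
f_1 = -2ab - 20, LT = ab.
f_2 = -2a² + 4a + 5b² + 50, LT = a².
f_3 = 7a² - 9a + 4b - 228, LT = a².

S(f_1,f_2): lcm = a²b. S = 2ab + 10a + 5/2b³ + 25b.
  leading term ab: subtract (-1)·f_1 from 2ab + 10a + 5/2b³ + 25b → 10a + 5/2b³ + 25b - 20
  leading term a: no divisor's leading term divides it; move 10a to the remainder.
  leading term b³: no divisor's leading term divides it; move 5/2b³ to the remainder.
  leading term b: no divisor's leading term divides it; move 25b to the remainder.
  leading term 1: no divisor's leading term divides it; move -20 to the remainder.
  remainder 10a + 5/2b³ + 25b - 20 ≠ 0; add h_4 = 10a + 5/2b³ + 25b - 20 to the basis.

S(f_1,f_3): lcm = a²b. S = 9/7ab + 10a - 4/7b² + 228/7b.
  leading term ab: subtract (-9/14)·f_1 from 9/7ab + 10a - 4/7b² + 228/7b → 10a - 4/7b² + 228/7b - 90/7
  leading term a: subtract (1)·h_4 from 10a - 4/7b² + 228/7b - 90/7 → -5/2b³ - 4/7b² + 53/7b + 50/7
  leading term b³: no divisor's leading term divides it; move -5/2b³ to the remainder.
  leading term b²: no divisor's leading term divides it; move -4/7b² to the remainder.
  leading term b: no divisor's leading term divides it; move 53/7b to the remainder.
  leading term 1: no divisor's leading term divides it; move 50/7 to the remainder.
  remainder -5/2b³ - 4/7b² + 53/7b + 50/7 ≠ 0; add h_5 = -5/2b³ - 4/7b² + 53/7b + 50/7 to the basis.

S(f_2,f_3): lcm = a². S = -5/7a - 5/2b² - 4/7b + 53/7.
  leading term a: subtract (-1/14)·h_4 from -5/7a - 5/2b² - 4/7b + 53/7 → 5/28b³ - 5/2b² + 17/14b + 43/7
  leading term b³: subtract (-1/14)·h_5 from 5/28b³ - 5/2b² + 17/14b + 43/7 → -249/98b² + 86/49b + 326/49
  leading term b²: no divisor's leading term divides it; move -249/98b² to the remainder.
  leading term b: no divisor's leading term divides it; move 86/49b to the remainder.
  leading term 1: no divisor's leading term divides it; move 326/49 to the remainder.
  remainder -249/98b² + 86/49b + 326/49 ≠ 0; add h_6 = -249/98b² + 86/49b + 326/49 to the basis.

S(f_1,h_4): lcm = ab. S = -¼b⁴ - 5/2b² + 2b + 10.
  leading term b⁴: subtract (1/10b)·h_5 from -¼b⁴ - 5/2b² + 2b + 10 → 2/35b³ - 114/35b² + 9/7b + 10
  leading term b³: subtract (-4/175)·h_5 from 2/35b³ - 114/35b² + 9/7b + 10 → -4006/1225b² + 1787/1225b + 498/49
  leading term b²: subtract (8012/6225)·h_6 from -4006/1225b² + 1787/1225b + 498/49 → -4981/6225b + 9962/6225
  leading term b: no divisor's leading term divides it; move -4981/6225b to the remainder.
  leading term 1: no divisor's leading term divides it; move 9962/6225 to the remainder.
  remainder -4981/6225b + 9962/6225 ≠ 0; add h_7 = -4981/6225b + 9962/6225 to the basis.

The other S-polynomials (S(f_2,h_4), S(f_3,h_4), S(f_1,h_5), S(f_2,h_5), S(f_3,h_5), S(h_4,h_5), S(f_1,h_6), S(f_2,h_6), S(f_3,h_6), S(h_4,h_6), S(h_5,h_6), S(f_1,h_7), S(f_2,h_7), S(f_3,h_7), S(h_4,h_7), S(h_5,h_7), S(h_6,h_7)) all reduce to 0 modulo the current basis, so we have a Gröbner basis.
Inter-reduce: drop elements whose leading term is divisible by another's, tail-reduce, and make monic.
Reduced Gröbner basis: {a + 5, b - 2}.

Since the basis is lex-ordered, b - 2 is univariate in b. Its roots are {2}. Back-substituting each root into the other basis elements fixes the other coordinates.
  b = 2: the earlier basis element becomes a + 5 = 0, giving a = -5 — point (-5, 2).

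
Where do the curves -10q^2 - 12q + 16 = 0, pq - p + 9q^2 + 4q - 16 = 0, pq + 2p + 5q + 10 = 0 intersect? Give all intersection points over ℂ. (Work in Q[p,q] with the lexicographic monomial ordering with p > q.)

Compute a lex Gröbner basis by Buchberger's algorithm.
f_1 = -10q^2 - 12q + 16, LT = q^2.
f_2 = pq - p + 9q^2 + 4q - 16, LT = pq.
f_3 = pq + 2p + 5q + 10, LT = pq.

S(f_1,f_2): lcm = pq^2. S = 11/5pq - 8/5p - 9q^3 - 4q^2 + 16q.
  reduce S modulo (f_1, f_2, f_3):
  remainder 3/5p + 42/5q + 72/5 ≠ 0; add h_4 = 3/5p + 42/5q + 72/5 to the basis.

S(f_1,f_3): lcm = pq^2. S = -4/5pq - 8/5p - 5q^2 - 10q.
  reduce S modulo (f_1, f_2, f_3, h_4):
  remainder 604/25q + 1208/25 ≠ 0; add h_5 = 604/25q + 1208/25 to the basis.

The other S-polynomials (S(f_2,f_3), S(f_1,h_4), S(f_2,h_4), S(f_3,h_4), S(f_1,h_5), S(f_2,h_5), S(f_3,h_5), S(h_4,h_5)) all reduce to 0 modulo the current basis, so we have a Gröbner basis.
Inter-reduce: drop elements whose leading term is divisible by another's, tail-reduce, and make monic.
Reduced Gröbner basis: {p - 4, q + 2}.

From the last basis element, q + 2 = 0, so q takes values in {-2}. Each choice, substituted upward through the basis, yields the corresponding point(s) of the solution set.
  q = -2: the earlier basis element becomes p - 4 = 0, giving p = 4 — point (4, -2).
This is the nonlinear analogue of row-reducing a linear system.

{(4, -2)}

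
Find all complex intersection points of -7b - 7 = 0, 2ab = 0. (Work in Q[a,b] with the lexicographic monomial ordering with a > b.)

{(0, -1)}

Compute a lex Gröbner basis by Buchberger's algorithm.
f_1 = -7b - 7, LT = b.
f_2 = 2ab, LT = ab.

S(f_1,f_2): lcm = ab. S = a.
  reduce S modulo (f_1, f_2):
  remainder a ≠ 0; add h_3 = a to the basis.

The other S-polynomials (S(f_1,h_3), S(f_2,h_3)) all reduce to 0 modulo the current basis, so we have a Gröbner basis.
Inter-reduce: drop elements whose leading term is divisible by another's, tail-reduce, and make monic.
Reduced Gröbner basis: {a, b + 1}.

The lex basis is triangular: the last element involves only b. Solving b + 1 = 0 gives b ∈ {-1}; substituting each value into the earlier elements determines the remaining variables.
  b = -1: the earlier basis element becomes a = 0, giving a = 0 — point (0, -1).
A lex Gröbner basis triangularizes the system, enabling back-substitution.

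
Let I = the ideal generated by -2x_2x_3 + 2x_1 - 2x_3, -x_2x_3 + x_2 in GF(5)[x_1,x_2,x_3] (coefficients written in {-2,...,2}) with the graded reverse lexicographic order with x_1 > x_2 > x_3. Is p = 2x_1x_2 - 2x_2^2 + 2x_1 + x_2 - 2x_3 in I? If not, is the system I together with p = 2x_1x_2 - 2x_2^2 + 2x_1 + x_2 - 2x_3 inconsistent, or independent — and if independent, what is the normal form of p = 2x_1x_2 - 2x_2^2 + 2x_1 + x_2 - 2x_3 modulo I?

First compute the reduced Gröbner basis of I by Buchberger's algorithm.
f_1 = -2x_2x_3 + 2x_1 - 2x_3, LT = x_2x_3.
f_2 = -x_2x_3 + x_2, LT = x_2x_3.

S(f_1,f_2): lcm = x_2x_3. S = -x_1 + x_2 + x_3.
  leading term x_1: no divisor's leading term divides it; move -x_1 to the remainder.
  leading term x_2: no divisor's leading term divides it; move x_2 to the remainder.
  leading term x_3: no divisor's leading term divides it; move x_3 to the remainder.
  remainder -x_1 + x_2 + x_3 ≠ 0; add h_3 = -x_1 + x_2 + x_3 to the basis.

The other S-polynomials (S(f_1,h_3), S(f_2,h_3)) all reduce to 0 modulo the current basis, so we have a Gröbner basis.
Inter-reduce: drop elements whose leading term is divisible by another's, tail-reduce, and make monic.
Reduced Gröbner basis: {x_2x_3 - x_2, x_1 - x_2 - x_3}.
Label its elements g_1 = x_2x_3 - x_2, g_2 = x_1 - x_2 - x_3.

Reduce p = 2x_1x_2 - 2x_2^2 + 2x_1 + x_2 - 2x_3 modulo G:
  leading term x_1x_2: subtract (2x_2)·g_2 from 2x_1x_2 - 2x_2^2 + 2x_1 + x_2 - 2x_3 → 2x_2x_3 + 2x_1 + x_2 - 2x_3
  leading term x_2x_3: subtract (2)·g_1 from 2x_2x_3 + 2x_1 + x_2 - 2x_3 → 2x_1 - 2x_2 - 2x_3
  leading term x_1: subtract (2)·g_2 from 2x_1 - 2x_2 - 2x_3 → 0
  normal form = 0.
Since the normal form is 0, p ∈ I.

2x_1x_2 - 2x_2^2 + 2x_1 + x_2 - 2x_3 lies in I (it reduces to 0).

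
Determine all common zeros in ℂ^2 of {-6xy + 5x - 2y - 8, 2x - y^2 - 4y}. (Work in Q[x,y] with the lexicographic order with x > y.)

Compute a lex Gröbner basis by Buchberger's algorithm.
f_1 = -6xy + 5x - 2y - 8, LT = xy.
f_2 = 2x - y^2 - 4y, LT = x.

S(f_1,f_2): lcm = xy. S = -5/6x + 1/2y^3 + 2y^2 + 1/3y + 4/3.
  leading term x: subtract (-5/12)·f_2 from -5/6x + 1/2y^3 + 2y^2 + 1/3y + 4/3 → 1/2y^3 + 19/12y^2 - 4/3y + 4/3
  leading term y^3: no divisor's leading term divides it; move 1/2y^3 to the remainder.
  leading term y^2: no divisor's leading term divides it; move 19/12y^2 to the remainder.
  leading term y: no divisor's leading term divides it; move -4/3y to the remainder.
  leading term 1: no divisor's leading term divides it; move 4/3 to the remainder.
  remainder 1/2y^3 + 19/12y^2 - 4/3y + 4/3 ≠ 0; add h_3 = 1/2y^3 + 19/12y^2 - 4/3y + 4/3 to the basis.

The other S-polynomials (S(f_1,h_3), S(f_2,h_3)) all reduce to 0 modulo the current basis, so we have a Gröbner basis.
Inter-reduce: drop elements whose leading term is divisible by another's, tail-reduce, and make monic.
Reduced Gröbner basis: {x - 1/2y^2 - 2y, y^3 + 19/6y^2 - 8/3y + 8/3}.

The lex basis is triangular: the last element involves only y. Solving y^3 + 19/6y^2 - 8/3y + 8/3 = 0 gives y ∈ {-4, 5/12 - sqrt(71)*I/12, 5/12 + sqrt(71)*I/12}; substituting each value into the earlier elements determines the remaining variables.
  y = -4: the earlier basis element becomes x = 0, giving x = 0 — point (0, -4).
  y = 5/12 - sqrt(71)*I/12: the earlier basis element becomes x - 97/144 + 29*sqrt(71)*I/144 = 0, giving x = 97/144 - 29*sqrt(71)*I/144 — point (97/144 - 29*sqrt(71)*I/144, 5/12 - sqrt(71)*I/12).
  y = 5/12 + sqrt(71)*I/12: the earlier basis element becomes x - 97/144 - 29*sqrt(71)*I/144 = 0, giving x = 97/144 + 29*sqrt(71)*I/144 — point (97/144 + 29*sqrt(71)*I/144, 5/12 + sqrt(71)*I/12).
This is the nonlinear analogue of row-reducing a linear system.

{(0, -4), (97/144 - 29*sqrt(71)*I/144, 5/12 - sqrt(71)*I/12), (97/144 + 29*sqrt(71)*I/144, 5/12 + sqrt(71)*I/12)}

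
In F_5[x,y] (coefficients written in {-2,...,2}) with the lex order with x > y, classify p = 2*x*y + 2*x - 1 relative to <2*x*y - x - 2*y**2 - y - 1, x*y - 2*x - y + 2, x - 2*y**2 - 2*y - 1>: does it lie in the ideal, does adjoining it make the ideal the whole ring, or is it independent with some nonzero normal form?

Adjoining 2*x*y + 2*x - 1 makes the ideal the whole ring: the system is inconsistent.

First compute the reduced Gröbner basis of I by Buchberger's algorithm.
f_1 = 2*x*y - x - 2*y**2 - y - 1, LT = x*y.
f_2 = x*y - 2*x - y + 2, LT = x*y.
f_3 = x - 2*y**2 - 2*y - 1, LT = x.

S(f_1,f_2): lcm = x*y. S = -x - y**2 - 2*y.
  leading term x: subtract (-1)·f_3 from -x - y**2 - 2*y → 2*y**2 + y - 1
  leading term y**2: no divisor's leading term divides it; move 2*y**2 to the remainder.
  leading term y: no divisor's leading term divides it; move y to the remainder.
  leading term 1: no divisor's leading term divides it; move -1 to the remainder.
  remainder 2*y**2 + y - 1 ≠ 0; add h_4 = 2*y**2 + y - 1 to the basis.

S(f_1,f_3): lcm = x*y. S = 2*x + 2*y**3 + y**2 - 2*y + 2.
  leading term x: subtract (2)·f_3 from 2*x + 2*y**3 + y**2 - 2*y + 2 → 2*y**3 + 2*y - 1
  leading term y**3: subtract (y)·h_4 from 2*y**3 + 2*y - 1 → -y**2 - 2*y - 1
  leading term y**2: subtract (2)·h_4 from -y**2 - 2*y - 1 → y + 1
  leading term y: no divisor's leading term divides it; move y to the remainder.
  leading term 1: no divisor's leading term divides it; move 1 to the remainder.
  remainder y + 1 ≠ 0; add h_5 = y + 1 to the basis.

The other S-polynomials (S(f_2,f_3), S(f_1,h_4), S(f_2,h_4), S(f_3,h_4), S(f_1,h_5), S(f_2,h_5), S(f_3,h_5), S(h_4,h_5)) all reduce to 0 modulo the current basis, so we have a Gröbner basis.
Inter-reduce: drop elements whose leading term is divisible by another's, tail-reduce, and make monic.
Reduced Gröbner basis: {x - 1, y + 1}.
Label its elements g_1 = x - 1, g_2 = y + 1.

Reduce p = 2*x*y + 2*x - 1 modulo G:
  leading term x*y: subtract (2*y)·g_1 from 2*x*y + 2*x - 1 → 2*x + 2*y - 1
  leading term x: subtract (2)·g_1 from 2*x + 2*y - 1 → 2*y + 1
  leading term y: subtract (2)·g_2 from 2*y + 1 → -1
  leading term 1: no divisor's leading term divides it; move -1 to the remainder.
  normal form = -1.
The normal form is nonzero, so p ∉ I. Since p minus its normal form lies in I, I + (p) = I + (r) where r = -1; decide whether this ideal is the whole ring.
Here r = -1 is a nonzero constant, hence a unit: 1 ∈ I + (p), the Gröbner basis of I + (p) is {1}, and the enlarged system has no common solution — adjoining p is inconsistent.

Ideal membership is decidable via reduction modulo a Gröbner basis.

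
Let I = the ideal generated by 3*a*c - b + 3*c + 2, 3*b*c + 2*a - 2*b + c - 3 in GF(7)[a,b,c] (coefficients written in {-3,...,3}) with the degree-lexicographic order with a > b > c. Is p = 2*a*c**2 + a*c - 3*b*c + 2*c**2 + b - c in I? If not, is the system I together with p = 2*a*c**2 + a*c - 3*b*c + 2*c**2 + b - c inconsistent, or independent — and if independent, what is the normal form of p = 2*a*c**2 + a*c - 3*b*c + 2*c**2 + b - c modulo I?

2*a*c**2 + a*c - 3*b*c + 2*c**2 + b - c is independent of I; its normal form modulo I is -b - c - 3.

First compute the reduced Gröbner basis of I by Buchberger's algorithm.
f_1 = 3*a*c - b + 3*c + 2, LT = a*c.
f_2 = 3*b*c + 2*a - 2*b + c - 3, LT = b*c.

S(f_1,f_2): lcm = a*b*c. S = -3*a**2 + 3*a*b + 2*a*c + 2*b**2 + b*c + a + 3*b.
  leading term a**2: no divisor's leading term divides it; move -3*a**2 to the remainder.
  leading term a*b: no divisor's leading term divides it; move 3*a*b to the remainder.
  leading term a*c: subtract (3)·f_1 from 2*a*c + 2*b**2 + b*c + a + 3*b → 2*b**2 + b*c + a - b - 2*c + 1
  leading term b**2: no divisor's leading term divides it; move 2*b**2 to the remainder.
  leading term b*c: subtract (-2)·f_2 from b*c + a - b - 2*c + 1 → -2*a + 2*b + 2
  leading term a: no divisor's leading term divides it; move -2*a to the remainder.
  leading term b: no divisor's leading term divides it; move 2*b to the remainder.
  leading term 1: no divisor's leading term divides it; move 2 to the remainder.
  remainder -3*a**2 + 3*a*b + 2*b**2 - 2*a + 2*b + 2 ≠ 0; add h_3 = -3*a**2 + 3*a*b + 2*b**2 - 2*a + 2*b + 2 to the basis.

The other S-polynomials (S(f_1,h_3), S(f_2,h_3)) all reduce to 0 modulo the current basis, so we have a Gröbner basis.
Inter-reduce: drop elements whose leading term is divisible by another's, tail-reduce, and make monic.
Reduced Gröbner basis: {a**2 - a*b - 3*b**2 + 3*a - 3*b - 3, a*c + 2*b + c + 3, b*c + 3*a - 3*b - 2*c - 1}.
Label its elements g_1 = a**2 - a*b - 3*b**2 + 3*a - 3*b - 3, g_2 = a*c + 2*b + c + 3, g_3 = b*c + 3*a - 3*b - 2*c - 1.

Reduce p = 2*a*c**2 + a*c - 3*b*c + 2*c**2 + b - c modulo G:
  leading term a*c**2: subtract (2*c)·g_2 from 2*a*c**2 + a*c - 3*b*c + 2*c**2 + b - c → a*c + b
  leading term a*c: subtract (1)·g_2 from a*c + b → -b - c - 3
  leading term b: no divisor's leading term divides it; move -b to the remainder.
  leading term c: no divisor's leading term divides it; move -c to the remainder.
  leading term 1: no divisor's leading term divides it; move -3 to the remainder.
  normal form = -b - c - 3.
The normal form is nonzero, so p ∉ I. Since p minus its normal form lies in I, I + (p) = I + (r) where r = -b - c - 3; decide whether this ideal is the whole ring.
Run Buchberger on G together with r (pairs among the g_i already reduce to 0 since G is a Gröbner basis):
g_1 = a**2 - a*b - 3*b**2 + 3*a - 3*b - 3, LT = a**2.
g_2 = a*c + 2*b + c + 3, LT = a*c.
g_3 = b*c + 3*a - 3*b - 2*c - 1, LT = b*c.
r = -b - c - 3, LT = b.

S(g_3,r): lcm = b*c. S = -c**2 + 3*a - 3*b + 2*c - 1.
  leading term c**2: no divisor's leading term divides it; move -c**2 to the remainder.
  leading term a: no divisor's leading term divides it; move 3*a to the remainder.
  leading term b: subtract (3)·r from -3*b + 2*c - 1 → -2*c + 1
  leading term c: no divisor's leading term divides it; move -2*c to the remainder.
  leading term 1: no divisor's leading term divides it; move 1 to the remainder.
  remainder -c**2 + 3*a - 2*c + 1 ≠ 0; add m_5 = -c**2 + 3*a - 2*c + 1 to the basis.

The other S-polynomials (S(g_1,g_2), S(g_1,g_3), S(g_1,r), S(g_2,g_3), S(g_2,r), S(g_1,m_5), S(g_2,m_5), S(g_3,m_5), S(r,m_5)) all reduce to 0 modulo the current basis, so we have a Gröbner basis.
Inter-reduce: drop elements whose leading term is divisible by another's, tail-reduce, and make monic.
Reduced Gröbner basis: {a**2 - 3*a - c, a*c - c - 3, c**2 - 3*a + 2*c - 1, b + c + 3}.
The reduced Gröbner basis of I + (p) is {a**2 - 3*a - c, a*c - c - 3, c**2 - 3*a + 2*c - 1, b + c + 3} ≠ {1}, a proper ideal, so the enlarged system stays consistent: p is independent of I, with normal form -b - c - 3.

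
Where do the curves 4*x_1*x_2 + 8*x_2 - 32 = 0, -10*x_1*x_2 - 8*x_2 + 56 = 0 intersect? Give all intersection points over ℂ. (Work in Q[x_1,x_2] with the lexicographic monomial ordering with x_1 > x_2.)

{(2, 2)}

Compute a lex Gröbner basis by Buchberger's algorithm.
f_1 = 4*x_1*x_2 + 8*x_2 - 32, LT = x_1*x_2.
f_2 = -10*x_1*x_2 - 8*x_2 + 56, LT = x_1*x_2.

S(f_1,f_2): lcm = x_1*x_2. S = 6/5*x_2 - 12/5.
  leading term x_2: no divisor's leading term divides it; move 6/5*x_2 to the remainder.
  leading term 1: no divisor's leading term divides it; move -12/5 to the remainder.
  remainder 6/5*x_2 - 12/5 ≠ 0; add h_3 = 6/5*x_2 - 12/5 to the basis.

S(f_1,h_3): lcm = x_1*x_2. S = 2*x_1 + 2*x_2 - 8.
  leading term x_1: no divisor's leading term divides it; move 2*x_1 to the remainder.
  leading term x_2: subtract (5/3)·h_3 from 2*x_2 - 8 → -4
  leading term 1: no divisor's leading term divides it; move -4 to the remainder.
  remainder 2*x_1 - 4 ≠ 0; add h_4 = 2*x_1 - 4 to the basis.

The other S-polynomials (S(f_2,h_3), S(f_1,h_4), S(f_2,h_4), S(h_3,h_4)) all reduce to 0 modulo the current basis, so we have a Gröbner basis.
Inter-reduce: drop elements whose leading term is divisible by another's, tail-reduce, and make monic.
Reduced Gröbner basis: {x_1 - 2, x_2 - 2}.

Since the basis is lex-ordered, x_2 - 2 is univariate in x_2. Its roots are {2}. Back-substituting each root into the other basis elements fixes the other coordinates.
  x_2 = 2: the earlier basis element becomes x_1 - 2 = 0, giving x_1 = 2 — point (2, 2).
Each listed point satisfies every original equation (direct substitution).
A lex Gröbner basis triangularizes the system, enabling back-substitution.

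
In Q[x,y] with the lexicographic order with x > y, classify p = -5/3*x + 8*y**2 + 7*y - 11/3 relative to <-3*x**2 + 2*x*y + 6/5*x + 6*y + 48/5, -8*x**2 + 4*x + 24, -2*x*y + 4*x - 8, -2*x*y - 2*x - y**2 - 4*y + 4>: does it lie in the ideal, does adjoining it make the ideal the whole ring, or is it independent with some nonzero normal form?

First compute the reduced Gröbner basis of I by Buchberger's algorithm.
f_1 = -3*x**2 + 2*x*y + 6/5*x + 6*y + 48/5, LT = x**2.
f_2 = -8*x**2 + 4*x + 24, LT = x**2.
f_3 = -2*x*y + 4*x - 8, LT = x*y.
f_4 = -2*x*y - 2*x - y**2 - 4*y + 4, LT = x*y.

S(f_1,f_2): lcm = x**2. S = -2/3*x*y + 1/10*x - 2*y - 1/5.
  leading term x*y: subtract (1/3)·f_3 from -2/3*x*y + 1/10*x - 2*y - 1/5 → -37/30*x - 2*y + 37/15
  leading term x: no divisor's leading term divides it; move -37/30*x to the remainder.
  leading term y: no divisor's leading term divides it; move -2*y to the remainder.
  leading term 1: no divisor's leading term divides it; move 37/15 to the remainder.
  remainder -37/30*x - 2*y + 37/15 ≠ 0; add h_5 = -37/30*x - 2*y + 37/15 to the basis.

S(f_1,f_3): lcm = x**2*y. S = 2*x**2 - 2/3*x*y**2 - 2/5*x*y - 4*x - 2*y**2 - 16/5*y.
  leading term x**2: subtract (-2/3)·f_1 from 2*x**2 - 2/3*x*y**2 - 2/5*x*y - 4*x - 2*y**2 - 16/5*y → -2/3*x*y**2 + 14/15*x*y - 16/5*x - 2*y**2 + 4/5*y + 32/5
  leading term x*y**2: subtract (1/3*y)·f_3 from -2/3*x*y**2 + 14/15*x*y - 16/5*x - 2*y**2 + 4/5*y + 32/5 → -2/5*x*y - 16/5*x - 2*y**2 + 52/15*y + 32/5
  leading term x*y: subtract (1/5)·f_3 from -2/5*x*y - 16/5*x - 2*y**2 + 52/15*y + 32/5 → -4*x - 2*y**2 + 52/15*y + 8
  leading term x: subtract (120/37)·h_5 from -4*x - 2*y**2 + 52/15*y + 8 → -2*y**2 + 5524/555*y
  leading term y**2: no divisor's leading term divides it; move -2*y**2 to the remainder.
  leading term y: no divisor's leading term divides it; move 5524/555*y to the remainder.
  remainder -2*y**2 + 5524/555*y ≠ 0; add h_6 = -2*y**2 + 5524/555*y to the basis.

S(f_1,f_4): lcm = x**2*y. S = -x**2 - 7/6*x*y**2 - 12/5*x*y + 2*x - 2*y**2 - 16/5*y.
  leading term x**2: subtract (1/3)·f_1 from -x**2 - 7/6*x*y**2 - 12/5*x*y + 2*x - 2*y**2 - 16/5*y → -7/6*x*y**2 - 46/15*x*y + 8/5*x - 2*y**2 - 26/5*y - 16/5
  leading term x*y**2: subtract (7/12*y)·f_3 from -7/6*x*y**2 - 46/15*x*y + 8/5*x - 2*y**2 - 26/5*y - 16/5 → -27/5*x*y + 8/5*x - 2*y**2 - 8/15*y - 16/5
  leading term x*y: subtract (27/10)·f_3 from -27/5*x*y + 8/5*x - 2*y**2 - 8/15*y - 16/5 → -46/5*x - 2*y**2 - 8/15*y + 92/5
  leading term x: subtract (276/37)·h_5 from -46/5*x - 2*y**2 - 8/15*y + 92/5 → -2*y**2 + 7984/555*y
  leading term y**2: subtract (1)·h_6 from -2*y**2 + 7984/555*y → 164/37*y
  leading term y: no divisor's leading term divides it; move 164/37*y to the remainder.
  remainder 164/37*y ≠ 0; add h_7 = 164/37*y to the basis.

The other S-polynomials (S(f_2,f_3), S(f_2,f_4), S(f_3,f_4), S(f_1,h_5), S(f_2,h_5), S(f_3,h_5), S(f_4,h_5), S(f_1,h_6), S(f_2,h_6), S(f_3,h_6), S(f_4,h_6), S(h_5,h_6), S(f_1,h_7), S(f_2,h_7), S(f_3,h_7), S(f_4,h_7), S(h_5,h_7), S(h_6,h_7)) all reduce to 0 modulo the current basis, so we have a Gröbner basis.
Inter-reduce: drop elements whose leading term is divisible by another's, tail-reduce, and make monic.
Reduced Gröbner basis: {x - 2, y}.
Label its elements g_1 = x - 2, g_2 = y.

Reduce p = -5/3*x + 8*y**2 + 7*y - 11/3 modulo G:
  leading term x: subtract (-5/3)·g_1 from -5/3*x + 8*y**2 + 7*y - 11/3 → 8*y**2 + 7*y - 7
  leading term y**2: subtract (8*y)·g_2 from 8*y**2 + 7*y - 7 → 7*y - 7
  leading term y: subtract (7)·g_2 from 7*y - 7 → -7
  leading term 1: no divisor's leading term divides it; move -7 to the remainder.
  normal form = -7.
The normal form is nonzero, so p ∉ I. Since p minus its normal form lies in I, I + (p) = I + (r) where r = -7; decide whether this ideal is the whole ring.
Here r = -7 is a nonzero constant, hence a unit: 1 ∈ I + (p), the Gröbner basis of I + (p) is {1}, and the enlarged system has no common solution — adjoining p is inconsistent.

Ideal membership is decidable via reduction modulo a Gröbner basis.

Adjoining -5/3*x + 8*y**2 + 7*y - 11/3 makes the ideal the whole ring: the system is inconsistent.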